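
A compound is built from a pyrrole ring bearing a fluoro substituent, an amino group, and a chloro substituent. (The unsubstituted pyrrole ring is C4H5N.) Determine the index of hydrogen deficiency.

Atom tally by fragment:
  pyrrole ring core → C:4 H:5 N:1
  (− 3 ring H displaced by substituents)
  + F → F:1
  + NH2 → N:1 H:2
  + Cl → Cl:1
Element totals:
  C: 4
  H: 4
  Cl: 1
  F: 1
  N: 2
Molecular formula: C4H4ClFN2.
DoU = (2C + 2 + N − H − X) / 2 = (2·4 + 2 + 2 − 4 − 2) / 2 = 3.

3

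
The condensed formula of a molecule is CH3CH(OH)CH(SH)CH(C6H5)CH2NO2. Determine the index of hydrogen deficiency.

5

Atom tally by fragment:
  CH3 → C:1 H:3
  CH(OH) → C:1 H:2 O:1
  CH(SH) → C:1 H:2 S:1
  CH(C6H5) → C:7 H:6
  CH2NO2 → C:1 H:2 N:1 O:2
Element totals:
  C: 11
  H: 15
  N: 1
  O: 3
  S: 1
Molecular formula: C11H15NO3S.
DoU = (2C + 2 + N − H − X) / 2 = (2·11 + 2 + 1 − 15 − 0) / 2 = 5.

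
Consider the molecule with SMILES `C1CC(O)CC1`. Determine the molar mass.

Atom tally by fragment:
  cyclopentane ring core → C:5 H:10
  (− 1 ring H displaced by substituents)
  + OH → O:1 H:1
Element totals:
  C: 5
  H: 10
  O: 1
Molecular formula: C5H10O.
  M = 5(12.011) + 10(1.008) + 15.999
    = 60.055 + 10.080 + 15.999 = 86.134

86.13 g/mol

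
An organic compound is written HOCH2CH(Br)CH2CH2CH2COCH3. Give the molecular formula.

Element totals:
  C: 7
  H: 13
  Br: 1
  O: 2

C7H13BrO2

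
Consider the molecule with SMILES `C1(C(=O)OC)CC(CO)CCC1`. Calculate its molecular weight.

Atom tally by fragment:
  cyclohexane ring core → C:6 H:12
  (− 2 ring H displaced by substituents)
  + COOCH3 → C:2 H:3 O:2
  + CH2OH → C:1 H:3 O:1
Element totals:
  C: 9
  H: 16
  O: 3
Molecular formula: C9H16O3.
  M = 9(12.011) + 16(1.008) + 3(15.999)
    = 108.099 + 16.128 + 47.997 = 172.224

172.22 g/mol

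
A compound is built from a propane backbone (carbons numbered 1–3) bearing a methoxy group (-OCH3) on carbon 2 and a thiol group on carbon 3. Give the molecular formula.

C4H10OS

Atom tally by fragment:
  CH3 → C:1 H:3
  CH(OCH3) → C:2 H:4 O:1
  CH2SH → C:1 H:3 S:1
Element totals:
  C: 4
  H: 10
  O: 1
  S: 1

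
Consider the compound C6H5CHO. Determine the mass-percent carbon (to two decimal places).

79.23%

Atom tally by fragment:
  benzene ring core → C:6 H:6
  (− 1 ring H displaced by substituents)
  + CHO → C:1 H:1 O:1
Element totals:
  C: 7
  H: 6
  O: 1
Molecular formula: C7H6O.
Molar mass = 106.124 g/mol.
Mass from C: 7 × 12.011 = 84.077 g/mol.
%C = 84.077 / 106.124 × 100 = 79.23%.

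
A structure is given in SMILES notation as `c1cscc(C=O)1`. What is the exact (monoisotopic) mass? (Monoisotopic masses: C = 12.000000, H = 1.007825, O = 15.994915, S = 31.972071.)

Atom tally by fragment:
  thiophene ring core → C:4 H:4 S:1
  (− 1 ring H displaced by substituents)
  + CHO → C:1 H:1 O:1
Element totals:
  C: 5
  H: 4
  O: 1
  S: 1
Molecular formula: C5H4OS.
  M = 5(12.0) + 4(1.007825) + 15.994915 + 31.972071
    = 60.000000 + 4.031300 + 15.994915 + 31.972071 = 111.998286

111.9983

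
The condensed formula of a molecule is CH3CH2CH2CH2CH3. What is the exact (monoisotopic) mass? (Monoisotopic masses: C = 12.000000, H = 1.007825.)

Element totals:
  C: 5
  H: 12
Molecular formula: C5H12.
  M = 5(12.0) + 12(1.007825)
    = 60.000000 + 12.093900 = 72.093900

72.0939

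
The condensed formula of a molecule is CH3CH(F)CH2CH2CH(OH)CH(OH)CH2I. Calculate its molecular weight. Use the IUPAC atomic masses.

Atom tally by fragment:
  CH3 → C:1 H:3
  CH(F) → C:1 H:1 F:1
  CH2 → C:1 H:2
  CH2 → C:1 H:2
  CH(OH) → C:1 H:2 O:1
  CH(OH) → C:1 H:2 O:1
  CH2I → C:1 H:2 I:1
Element totals:
  C: 7
  H: 14
  F: 1
  I: 1
  O: 2
Molecular formula: C7H14FIO2.
  M = 7(12.011) + 14(1.008) + 18.998 + 126.904 + 2(15.999)
    = 84.077 + 14.112 + 18.998 + 126.904 + 31.998 = 276.089

276.09 g/mol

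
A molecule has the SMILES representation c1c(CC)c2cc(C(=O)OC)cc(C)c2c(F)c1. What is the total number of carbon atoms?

15

Atom tally by fragment:
  naphthalene ring system core → C:10 H:8
  (− 4 ring H displaced by substituents)
  + C2H5 → C:2 H:5
  + COOCH3 → C:2 H:3 O:2
  + CH3 → C:1 H:3
  + F → F:1
Element totals:
  C: 15
  H: 15
  F: 1
  O: 2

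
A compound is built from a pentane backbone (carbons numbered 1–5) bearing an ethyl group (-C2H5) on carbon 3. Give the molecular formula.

C7H16

Atom tally by fragment:
  CH3 → C:1 H:3
  CH2 → C:1 H:2
  CH(C2H5) → C:3 H:6
  CH2 → C:1 H:2
  CH3 → C:1 H:3
Element totals:
  C: 7
  H: 16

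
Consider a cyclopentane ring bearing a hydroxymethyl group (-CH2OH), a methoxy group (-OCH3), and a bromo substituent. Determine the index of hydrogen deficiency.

Atom tally by fragment:
  cyclopentane ring core → C:5 H:10
  (− 3 ring H displaced by substituents)
  + CH2OH → C:1 H:3 O:1
  + OCH3 → C:1 H:3 O:1
  + Br → Br:1
Element totals:
  C: 7
  H: 13
  Br: 1
  O: 2
Molecular formula: C7H13BrO2.
DoU = (2C + 2 + N − H − X) / 2 = (2·7 + 2 + 0 − 13 − 1) / 2 = 1.

1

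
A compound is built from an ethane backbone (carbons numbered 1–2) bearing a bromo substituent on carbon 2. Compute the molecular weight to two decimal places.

Atom tally by fragment:
  CH3 → C:1 H:3
  CH2Br → C:1 H:2 Br:1
Element totals:
  C: 2
  H: 5
  Br: 1
Molecular formula: C2H5Br.
  M = 2(12.011) + 5(1.008) + 79.904
    = 24.022 + 5.040 + 79.904 = 108.966

108.97 g/mol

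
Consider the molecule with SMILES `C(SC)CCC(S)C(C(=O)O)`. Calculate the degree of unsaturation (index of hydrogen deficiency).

Atom tally by fragment:
  CH3SCH2 → C:2 H:5 S:1
  CH2 → C:1 H:2
  CH2 → C:1 H:2
  CH(SH) → C:1 H:2 S:1
  CH2COOH → C:2 H:3 O:2
Element totals:
  C: 7
  H: 14
  O: 2
  S: 2
Molecular formula: C7H14O2S2.
DoU = (2C + 2 + N − H − X) / 2 = (2·7 + 2 + 0 − 14 − 0) / 2 = 1.

1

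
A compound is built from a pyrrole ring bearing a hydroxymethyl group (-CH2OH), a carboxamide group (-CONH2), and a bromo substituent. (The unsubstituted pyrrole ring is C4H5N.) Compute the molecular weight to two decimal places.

Atom tally by fragment:
  pyrrole ring core → C:4 H:5 N:1
  (− 3 ring H displaced by substituents)
  + CH2OH → C:1 H:3 O:1
  + CONH2 → C:1 H:2 O:1 N:1
  + Br → Br:1
Element totals:
  C: 6
  H: 7
  Br: 1
  N: 2
  O: 2
Molecular formula: C6H7BrN2O2.
  M = 6(12.011) + 7(1.008) + 79.904 + 2(14.007) + 2(15.999)
    = 72.066 + 7.056 + 79.904 + 28.014 + 31.998 = 219.038

219.04 g/mol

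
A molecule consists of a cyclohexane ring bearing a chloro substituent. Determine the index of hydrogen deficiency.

Atom tally by fragment:
  cyclohexane ring core → C:6 H:12
  (− 1 ring H displaced by substituents)
  + Cl → Cl:1
Element totals:
  C: 6
  H: 11
  Cl: 1
Molecular formula: C6H11Cl.
DoU = (2C + 2 + N − H − X) / 2 = (2·6 + 2 + 0 − 11 − 1) / 2 = 1.

1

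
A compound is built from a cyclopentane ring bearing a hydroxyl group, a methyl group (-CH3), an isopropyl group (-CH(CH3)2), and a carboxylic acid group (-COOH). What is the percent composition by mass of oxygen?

Atom tally by fragment:
  cyclopentane ring core → C:5 H:10
  (− 4 ring H displaced by substituents)
  + OH → O:1 H:1
  + CH3 → C:1 H:3
  + CH(CH3)2 → C:3 H:7
  + COOH → C:1 H:1 O:2
Element totals:
  C: 10
  H: 18
  O: 3
Molecular formula: C10H18O3.
Molar mass = 186.251 g/mol.
Mass from O: 3 × 15.999 = 47.997 g/mol.
%O = 47.997 / 186.251 × 100 = 25.77%.

25.77%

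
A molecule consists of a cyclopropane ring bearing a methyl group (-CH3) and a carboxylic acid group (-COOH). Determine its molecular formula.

Atom tally by fragment:
  cyclopropane ring core → C:3 H:6
  (− 2 ring H displaced by substituents)
  + CH3 → C:1 H:3
  + COOH → C:1 H:1 O:2
Element totals:
  C: 5
  H: 8
  O: 2

C5H8O2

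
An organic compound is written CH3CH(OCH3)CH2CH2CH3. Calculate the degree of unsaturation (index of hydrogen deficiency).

0

Atom tally by fragment:
  CH3 → C:1 H:3
  CH(OCH3) → C:2 H:4 O:1
  CH2 → C:1 H:2
  CH2 → C:1 H:2
  CH3 → C:1 H:3
Element totals:
  C: 6
  H: 14
  O: 1
Molecular formula: C6H14O.
DoU = (2C + 2 + N − H − X) / 2 = (2·6 + 2 + 0 − 14 − 0) / 2 = 0.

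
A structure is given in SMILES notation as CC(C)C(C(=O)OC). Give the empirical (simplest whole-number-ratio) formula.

C3H6O

Atom tally by fragment:
  CH3 → C:1 H:3
  CH(CH3) → C:2 H:4
  CH2COOCH3 → C:3 H:5 O:2
Element totals:
  C: 6
  H: 12
  O: 2
Molecular formula: C6H12O2.
gcd of subscripts = 2; dividing each by 2:
  C: 6/2 = 3
  H: 12/2 = 6
  O: 2/2 = 1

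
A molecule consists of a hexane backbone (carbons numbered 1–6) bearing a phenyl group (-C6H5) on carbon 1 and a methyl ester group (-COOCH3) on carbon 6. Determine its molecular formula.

Atom tally by fragment:
  C6H5CH2 → C:7 H:7
  CH2 → C:1 H:2
  CH2 → C:1 H:2
  CH2 → C:1 H:2
  CH2 → C:1 H:2
  CH2COOCH3 → C:3 H:5 O:2
Element totals:
  C: 14
  H: 20
  O: 2

C14H20O2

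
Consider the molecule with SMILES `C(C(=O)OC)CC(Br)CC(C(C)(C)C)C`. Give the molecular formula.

Atom tally by fragment:
  CH3OOCCH2 → C:3 H:5 O:2
  CH2 → C:1 H:2
  CH(Br) → C:1 H:1 Br:1
  CH2 → C:1 H:2
  CH(C(CH3)3) → C:5 H:10
  CH3 → C:1 H:3
Element totals:
  C: 12
  H: 23
  Br: 1
  O: 2

C12H23BrO2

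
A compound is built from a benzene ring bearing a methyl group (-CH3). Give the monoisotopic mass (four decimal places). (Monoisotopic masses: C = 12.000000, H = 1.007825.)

92.0626

Atom tally by fragment:
  benzene ring core → C:6 H:6
  (− 1 ring H displaced by substituents)
  + CH3 → C:1 H:3
Element totals:
  C: 7
  H: 8
Molecular formula: C7H8.
  M = 7(12.0) + 8(1.007825)
    = 84.000000 + 8.062600 = 92.062600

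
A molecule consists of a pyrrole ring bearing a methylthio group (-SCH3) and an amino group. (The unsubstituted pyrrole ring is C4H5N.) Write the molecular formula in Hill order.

Atom tally by fragment:
  pyrrole ring core → C:4 H:5 N:1
  (− 2 ring H displaced by substituents)
  + SCH3 → C:1 H:3 S:1
  + NH2 → N:1 H:2
Element totals:
  C: 5
  H: 8
  N: 2
  S: 1

C5H8N2S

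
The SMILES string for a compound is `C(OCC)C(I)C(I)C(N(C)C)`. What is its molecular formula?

Atom tally by fragment:
  C2H5OCH2 → C:3 H:7 O:1
  CH(I) → C:1 H:1 I:1
  CH(I) → C:1 H:1 I:1
  CH2N(CH3)2 → C:3 H:8 N:1
Element totals:
  C: 8
  H: 17
  I: 2
  N: 1
  O: 1

C8H17I2NO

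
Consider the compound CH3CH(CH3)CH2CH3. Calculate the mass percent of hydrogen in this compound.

16.76%

Element totals:
  C: 5
  H: 12
Molecular formula: C5H12.
Molar mass = 72.151 g/mol.
Mass from H: 12 × 1.008 = 12.096 g/mol.
%H = 12.096 / 72.151 × 100 = 16.76%.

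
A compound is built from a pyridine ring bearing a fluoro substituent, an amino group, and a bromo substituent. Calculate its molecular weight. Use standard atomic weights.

Atom tally by fragment:
  pyridine ring core → C:5 H:5 N:1
  (− 3 ring H displaced by substituents)
  + F → F:1
  + NH2 → N:1 H:2
  + Br → Br:1
Element totals:
  C: 5
  H: 4
  Br: 1
  F: 1
  N: 2
Molecular formula: C5H4BrFN2.
  M = 5(12.011) + 4(1.008) + 79.904 + 18.998 + 2(14.007)
    = 60.055 + 4.032 + 79.904 + 18.998 + 28.014 = 191.003

191.00 g/mol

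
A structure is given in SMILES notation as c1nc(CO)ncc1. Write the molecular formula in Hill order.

Atom tally by fragment:
  pyrimidine ring core → C:4 H:4 N:2
  (− 1 ring H displaced by substituents)
  + CH2OH → C:1 H:3 O:1
Element totals:
  C: 5
  H: 6
  N: 2
  O: 1

C5H6N2O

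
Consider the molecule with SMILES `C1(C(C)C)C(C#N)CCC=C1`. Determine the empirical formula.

Atom tally by fragment:
  cyclohexene ring core → C:6 H:10
  (− 2 ring H displaced by substituents)
  + CH(CH3)2 → C:3 H:7
  + CN → C:1 N:1
Element totals:
  C: 10
  H: 15
  N: 1
Molecular formula: C10H15N.
gcd of subscripts (10, 15, 1) = 1, so the empirical formula equals the molecular formula.

C10H15N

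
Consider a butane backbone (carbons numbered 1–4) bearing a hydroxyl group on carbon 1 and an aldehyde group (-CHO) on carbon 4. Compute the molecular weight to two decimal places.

Atom tally by fragment:
  HOCH2 → C:1 H:3 O:1
  CH2 → C:1 H:2
  CH2 → C:1 H:2
  CH2CHO → C:2 H:3 O:1
Element totals:
  C: 5
  H: 10
  O: 2
Molecular formula: C5H10O2.
  M = 5(12.011) + 10(1.008) + 2(15.999)
    = 60.055 + 10.080 + 31.998 = 102.133

102.13 g/mol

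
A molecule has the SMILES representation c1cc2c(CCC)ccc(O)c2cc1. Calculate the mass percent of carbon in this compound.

Atom tally by fragment:
  naphthalene ring system core → C:10 H:8
  (− 2 ring H displaced by substituents)
  + CH2CH2CH3 → C:3 H:7
  + OH → O:1 H:1
Element totals:
  C: 13
  H: 14
  O: 1
Molecular formula: C13H14O.
Molar mass = 186.254 g/mol.
Mass from C: 13 × 12.011 = 156.143 g/mol.
%C = 156.143 / 186.254 × 100 = 83.83%.

83.83%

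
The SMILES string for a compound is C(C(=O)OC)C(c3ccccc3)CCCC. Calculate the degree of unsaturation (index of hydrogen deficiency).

5

Atom tally by fragment:
  CH3OOCCH2 → C:3 H:5 O:2
  CH(C6H5) → C:7 H:6
  CH2 → C:1 H:2
  CH2 → C:1 H:2
  CH2 → C:1 H:2
  CH3 → C:1 H:3
Element totals:
  C: 14
  H: 20
  O: 2
Molecular formula: C14H20O2.
DoU = (2C + 2 + N − H − X) / 2 = (2·14 + 2 + 0 − 20 − 0) / 2 = 5.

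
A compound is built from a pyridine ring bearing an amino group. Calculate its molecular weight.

Atom tally by fragment:
  pyridine ring core → C:5 H:5 N:1
  (− 1 ring H displaced by substituents)
  + NH2 → N:1 H:2
Element totals:
  C: 5
  H: 6
  N: 2
Molecular formula: C5H6N2.
  M = 5(12.011) + 6(1.008) + 2(14.007)
    = 60.055 + 6.048 + 28.014 = 94.117

94.12 g/mol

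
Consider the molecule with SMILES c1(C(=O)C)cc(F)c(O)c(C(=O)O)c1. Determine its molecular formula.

C9H7FO4

Atom tally by fragment:
  benzene ring core → C:6 H:6
  (− 4 ring H displaced by substituents)
  + COCH3 → C:2 H:3 O:1
  + F → F:1
  + OH → O:1 H:1
  + COOH → C:1 H:1 O:2
Element totals:
  C: 9
  H: 7
  F: 1
  O: 4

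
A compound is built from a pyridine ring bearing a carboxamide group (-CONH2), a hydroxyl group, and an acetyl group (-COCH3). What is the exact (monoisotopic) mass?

Atom tally by fragment:
  pyridine ring core → C:5 H:5 N:1
  (− 3 ring H displaced by substituents)
  + CONH2 → C:1 H:2 O:1 N:1
  + OH → O:1 H:1
  + COCH3 → C:2 H:3 O:1
Element totals:
  C: 8
  H: 8
  N: 2
  O: 3
Molecular formula: C8H8N2O3.
  M = 8(12.0) + 8(1.007825) + 2(14.003074) + 3(15.994915)
    = 96.000000 + 8.062600 + 28.006148 + 47.984745 = 180.053493

180.0535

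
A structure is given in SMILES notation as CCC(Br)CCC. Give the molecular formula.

Atom tally by fragment:
  CH3 → C:1 H:3
  CH2 → C:1 H:2
  CH(Br) → C:1 H:1 Br:1
  CH2 → C:1 H:2
  CH2 → C:1 H:2
  CH3 → C:1 H:3
Element totals:
  C: 6
  H: 13
  Br: 1

C6H13Br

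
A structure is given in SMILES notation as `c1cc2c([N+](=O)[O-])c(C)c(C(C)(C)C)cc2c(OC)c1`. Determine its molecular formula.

C16H19NO3

Atom tally by fragment:
  naphthalene ring system core → C:10 H:8
  (− 4 ring H displaced by substituents)
  + NO2 → N:1 O:2
  + CH3 → C:1 H:3
  + C(CH3)3 → C:4 H:9
  + OCH3 → C:1 H:3 O:1
Element totals:
  C: 16
  H: 19
  N: 1
  O: 3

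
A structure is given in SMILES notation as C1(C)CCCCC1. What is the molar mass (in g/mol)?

98.19 g/mol

Atom tally by fragment:
  cyclohexane ring core → C:6 H:12
  (− 1 ring H displaced by substituents)
  + CH3 → C:1 H:3
Element totals:
  C: 7
  H: 14
Molecular formula: C7H14.
  M = 7(12.011) + 14(1.008)
    = 84.077 + 14.112 = 98.189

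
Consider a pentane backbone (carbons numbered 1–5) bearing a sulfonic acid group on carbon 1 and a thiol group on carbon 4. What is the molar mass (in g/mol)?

Atom tally by fragment:
  HO3SCH2 → C:1 H:3 S:1 O:3
  CH2 → C:1 H:2
  CH2 → C:1 H:2
  CH(SH) → C:1 H:2 S:1
  CH3 → C:1 H:3
Element totals:
  C: 5
  H: 12
  O: 3
  S: 2
Molecular formula: C5H12O3S2.
  M = 5(12.011) + 12(1.008) + 3(15.999) + 2(32.06)
    = 60.055 + 12.096 + 47.997 + 64.120 = 184.268

184.27 g/mol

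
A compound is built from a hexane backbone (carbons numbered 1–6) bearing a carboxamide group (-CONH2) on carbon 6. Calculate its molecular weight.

129.20 g/mol

Atom tally by fragment:
  CH3 → C:1 H:3
  CH2 → C:1 H:2
  CH2 → C:1 H:2
  CH2 → C:1 H:2
  CH2 → C:1 H:2
  CH2CONH2 → C:2 H:4 O:1 N:1
Element totals:
  C: 7
  H: 15
  N: 1
  O: 1
Molecular formula: C7H15NO.
  M = 7(12.011) + 15(1.008) + 14.007 + 15.999
    = 84.077 + 15.120 + 14.007 + 15.999 = 129.203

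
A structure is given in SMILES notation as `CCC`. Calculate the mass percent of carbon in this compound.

81.71%

Atom tally by fragment:
  CH3 → C:1 H:3
  CH2 → C:1 H:2
  CH3 → C:1 H:3
Element totals:
  C: 3
  H: 8
Molecular formula: C3H8.
Molar mass = 44.097 g/mol.
Mass from C: 3 × 12.011 = 36.033 g/mol.
%C = 36.033 / 44.097 × 100 = 81.71%.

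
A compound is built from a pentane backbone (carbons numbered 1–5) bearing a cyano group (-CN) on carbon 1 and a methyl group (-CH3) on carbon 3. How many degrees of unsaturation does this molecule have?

Atom tally by fragment:
  NCCH2 → C:2 H:2 N:1
  CH2 → C:1 H:2
  CH(CH3) → C:2 H:4
  CH2 → C:1 H:2
  CH3 → C:1 H:3
Element totals:
  C: 7
  H: 13
  N: 1
Molecular formula: C7H13N.
DoU = (2C + 2 + N − H − X) / 2 = (2·7 + 2 + 1 − 13 − 0) / 2 = 2.

2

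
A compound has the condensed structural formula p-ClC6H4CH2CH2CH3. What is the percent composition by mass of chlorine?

22.92%

Element totals:
  C: 9
  H: 11
  Cl: 1
Molecular formula: C9H11Cl.
Molar mass = 154.637 g/mol.
Mass from Cl: 1 × 35.45 = 35.450 g/mol.
%Cl = 35.450 / 154.637 × 100 = 22.92%.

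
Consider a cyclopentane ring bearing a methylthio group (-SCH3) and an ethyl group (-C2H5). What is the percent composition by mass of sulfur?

Atom tally by fragment:
  cyclopentane ring core → C:5 H:10
  (− 2 ring H displaced by substituents)
  + SCH3 → C:1 H:3 S:1
  + C2H5 → C:2 H:5
Element totals:
  C: 8
  H: 16
  S: 1
Molecular formula: C8H16S.
Molar mass = 144.276 g/mol.
Mass from S: 1 × 32.06 = 32.060 g/mol.
%S = 32.060 / 144.276 × 100 = 22.22%.

22.22%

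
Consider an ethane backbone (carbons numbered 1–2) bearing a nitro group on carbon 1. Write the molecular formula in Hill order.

C2H5NO2

Atom tally by fragment:
  O2NCH2 → C:1 H:2 N:1 O:2
  CH3 → C:1 H:3
Element totals:
  C: 2
  H: 5
  N: 1
  O: 2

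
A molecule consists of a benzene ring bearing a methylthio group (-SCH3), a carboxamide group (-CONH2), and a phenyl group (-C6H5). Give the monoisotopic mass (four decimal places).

Atom tally by fragment:
  benzene ring core → C:6 H:6
  (− 3 ring H displaced by substituents)
  + SCH3 → C:1 H:3 S:1
  + CONH2 → C:1 H:2 O:1 N:1
  + C6H5 → C:6 H:5
Element totals:
  C: 14
  H: 13
  N: 1
  O: 1
  S: 1
Molecular formula: C14H13NOS.
  M = 14(12.0) + 13(1.007825) + 14.003074 + 15.994915 + 31.972071
    = 168.000000 + 13.101725 + 14.003074 + 15.994915 + 31.972071 = 243.071785

243.0718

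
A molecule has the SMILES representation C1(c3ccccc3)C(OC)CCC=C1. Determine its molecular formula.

C13H16O

Atom tally by fragment:
  cyclohexene ring core → C:6 H:10
  (− 2 ring H displaced by substituents)
  + C6H5 → C:6 H:5
  + OCH3 → C:1 H:3 O:1
Element totals:
  C: 13
  H: 16
  O: 1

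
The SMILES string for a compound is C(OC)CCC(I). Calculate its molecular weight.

214.05 g/mol

Atom tally by fragment:
  CH3OCH2 → C:2 H:5 O:1
  CH2 → C:1 H:2
  CH2 → C:1 H:2
  CH2I → C:1 H:2 I:1
Element totals:
  C: 5
  H: 11
  I: 1
  O: 1
Molecular formula: C5H11IO.
  M = 5(12.011) + 11(1.008) + 126.904 + 15.999
    = 60.055 + 11.088 + 126.904 + 15.999 = 214.046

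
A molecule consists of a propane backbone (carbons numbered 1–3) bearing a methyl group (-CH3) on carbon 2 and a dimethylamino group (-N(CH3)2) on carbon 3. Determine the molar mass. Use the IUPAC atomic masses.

101.19 g/mol

Atom tally by fragment:
  CH3 → C:1 H:3
  CH(CH3) → C:2 H:4
  CH2N(CH3)2 → C:3 H:8 N:1
Element totals:
  C: 6
  H: 15
  N: 1
Molecular formula: C6H15N.
  M = 6(12.011) + 15(1.008) + 14.007
    = 72.066 + 15.120 + 14.007 = 101.193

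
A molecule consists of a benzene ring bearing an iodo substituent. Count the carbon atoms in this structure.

6

Atom tally by fragment:
  benzene ring core → C:6 H:6
  (− 1 ring H displaced by substituents)
  + I → I:1
Element totals:
  C: 6
  H: 5
  I: 1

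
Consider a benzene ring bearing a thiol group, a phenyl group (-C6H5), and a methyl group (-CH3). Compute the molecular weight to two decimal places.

200.30 g/mol

Atom tally by fragment:
  benzene ring core → C:6 H:6
  (− 3 ring H displaced by substituents)
  + SH → S:1 H:1
  + C6H5 → C:6 H:5
  + CH3 → C:1 H:3
Element totals:
  C: 13
  H: 12
  S: 1
Molecular formula: C13H12S.
  M = 13(12.011) + 12(1.008) + 32.06
    = 156.143 + 12.096 + 32.060 = 200.299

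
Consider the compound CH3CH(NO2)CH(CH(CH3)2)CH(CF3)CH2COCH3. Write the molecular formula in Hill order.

Atom tally by fragment:
  CH3 → C:1 H:3
  CH(NO2) → C:1 H:1 N:1 O:2
  CH(CH(CH3)2) → C:4 H:8
  CH(CF3) → C:2 H:1 F:3
  CH2COCH3 → C:3 H:5 O:1
Element totals:
  C: 11
  H: 18
  F: 3
  N: 1
  O: 3

C11H18F3NO3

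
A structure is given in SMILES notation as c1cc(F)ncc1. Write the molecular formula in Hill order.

Atom tally by fragment:
  pyridine ring core → C:5 H:5 N:1
  (− 1 ring H displaced by substituents)
  + F → F:1
Element totals:
  C: 5
  H: 4
  F: 1
  N: 1

C5H4FN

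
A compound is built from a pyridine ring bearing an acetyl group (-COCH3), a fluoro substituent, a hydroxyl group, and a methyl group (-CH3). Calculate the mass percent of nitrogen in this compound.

Atom tally by fragment:
  pyridine ring core → C:5 H:5 N:1
  (− 4 ring H displaced by substituents)
  + COCH3 → C:2 H:3 O:1
  + F → F:1
  + OH → O:1 H:1
  + CH3 → C:1 H:3
Element totals:
  C: 8
  H: 8
  F: 1
  N: 1
  O: 2
Molecular formula: C8H8FNO2.
Molar mass = 169.155 g/mol.
Mass from N: 1 × 14.007 = 14.007 g/mol.
%N = 14.007 / 169.155 × 100 = 8.28%.

8.28%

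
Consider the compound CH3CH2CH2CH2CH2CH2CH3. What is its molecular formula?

Atom tally by fragment:
  CH3 → C:1 H:3
  CH2 → C:1 H:2
  CH2 → C:1 H:2
  CH2 → C:1 H:2
  CH2 → C:1 H:2
  CH2 → C:1 H:2
  CH3 → C:1 H:3
Element totals:
  C: 7
  H: 16

C7H16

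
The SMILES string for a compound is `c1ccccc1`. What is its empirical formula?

CH

Atom tally by fragment:
  benzene ring core → C:6 H:6
Element totals:
  C: 6
  H: 6
Molecular formula: C6H6.
gcd of subscripts = 6; dividing each by 6:
  C: 6/6 = 1
  H: 6/6 = 1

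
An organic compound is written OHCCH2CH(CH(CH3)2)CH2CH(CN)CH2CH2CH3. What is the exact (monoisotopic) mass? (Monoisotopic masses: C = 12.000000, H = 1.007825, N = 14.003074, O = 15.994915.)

Atom tally by fragment:
  OHCCH2 → C:2 H:3 O:1
  CH(CH(CH3)2) → C:4 H:8
  CH2 → C:1 H:2
  CH(CN) → C:2 H:1 N:1
  CH2 → C:1 H:2
  CH2 → C:1 H:2
  CH3 → C:1 H:3
Element totals:
  C: 12
  H: 21
  N: 1
  O: 1
Molecular formula: C12H21NO.
  M = 12(12.0) + 21(1.007825) + 14.003074 + 15.994915
    = 144.000000 + 21.164325 + 14.003074 + 15.994915 = 195.162314

195.1623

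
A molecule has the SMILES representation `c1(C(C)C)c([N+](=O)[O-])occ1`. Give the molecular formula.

C7H9NO3

Atom tally by fragment:
  furan ring core → C:4 H:4 O:1
  (− 2 ring H displaced by substituents)
  + CH(CH3)2 → C:3 H:7
  + NO2 → N:1 O:2
Element totals:
  C: 7
  H: 9
  N: 1
  O: 3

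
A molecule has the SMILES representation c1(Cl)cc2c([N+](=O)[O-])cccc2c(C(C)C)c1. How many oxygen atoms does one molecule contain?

Atom tally by fragment:
  naphthalene ring system core → C:10 H:8
  (− 3 ring H displaced by substituents)
  + Cl → Cl:1
  + NO2 → N:1 O:2
  + CH(CH3)2 → C:3 H:7
Element totals:
  C: 13
  H: 12
  Cl: 1
  N: 1
  O: 2

2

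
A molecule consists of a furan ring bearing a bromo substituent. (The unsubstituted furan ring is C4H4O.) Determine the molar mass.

146.97 g/mol

Atom tally by fragment:
  furan ring core → C:4 H:4 O:1
  (− 1 ring H displaced by substituents)
  + Br → Br:1
Element totals:
  C: 4
  H: 3
  Br: 1
  O: 1
Molecular formula: C4H3BrO.
  M = 4(12.011) + 3(1.008) + 79.904 + 15.999
    = 48.044 + 3.024 + 79.904 + 15.999 = 146.971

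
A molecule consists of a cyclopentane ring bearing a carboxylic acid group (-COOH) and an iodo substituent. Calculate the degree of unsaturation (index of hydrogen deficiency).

Atom tally by fragment:
  cyclopentane ring core → C:5 H:10
  (− 2 ring H displaced by substituents)
  + COOH → C:1 H:1 O:2
  + I → I:1
Element totals:
  C: 6
  H: 9
  I: 1
  O: 2
Molecular formula: C6H9IO2.
DoU = (2C + 2 + N − H − X) / 2 = (2·6 + 2 + 0 − 9 − 1) / 2 = 2.

2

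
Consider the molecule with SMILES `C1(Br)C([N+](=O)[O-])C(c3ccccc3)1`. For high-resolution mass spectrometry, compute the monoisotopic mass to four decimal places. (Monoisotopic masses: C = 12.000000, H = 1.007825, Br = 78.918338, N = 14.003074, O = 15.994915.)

240.9738

Atom tally by fragment:
  cyclopropane ring core → C:3 H:6
  (− 3 ring H displaced by substituents)
  + Br → Br:1
  + NO2 → N:1 O:2
  + C6H5 → C:6 H:5
Element totals:
  C: 9
  H: 8
  Br: 1
  N: 1
  O: 2
Molecular formula: C9H8BrNO2.
  M = 9(12.0) + 8(1.007825) + 78.918338 + 14.003074 + 2(15.994915)
    = 108.000000 + 8.062600 + 78.918338 + 14.003074 + 31.989830 = 240.973842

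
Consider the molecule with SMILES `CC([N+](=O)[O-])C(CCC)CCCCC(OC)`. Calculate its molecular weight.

231.34 g/mol

Atom tally by fragment:
  CH3 → C:1 H:3
  CH(NO2) → C:1 H:1 N:1 O:2
  CH(CH2CH2CH3) → C:4 H:8
  CH2 → C:1 H:2
  CH2 → C:1 H:2
  CH2 → C:1 H:2
  CH2 → C:1 H:2
  CH2OCH3 → C:2 H:5 O:1
Element totals:
  C: 12
  H: 25
  N: 1
  O: 3
Molecular formula: C12H25NO3.
  M = 12(12.011) + 25(1.008) + 14.007 + 3(15.999)
    = 144.132 + 25.200 + 14.007 + 47.997 = 231.336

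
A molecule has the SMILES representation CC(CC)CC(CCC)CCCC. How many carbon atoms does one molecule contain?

Atom tally by fragment:
  CH3 → C:1 H:3
  CH(C2H5) → C:3 H:6
  CH2 → C:1 H:2
  CH(CH2CH2CH3) → C:4 H:8
  CH2 → C:1 H:2
  CH2 → C:1 H:2
  CH2 → C:1 H:2
  CH3 → C:1 H:3
Element totals:
  C: 13
  H: 28

13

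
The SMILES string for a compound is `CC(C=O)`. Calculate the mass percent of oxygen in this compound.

Atom tally by fragment:
  CH3 → C:1 H:3
  CH2CHO → C:2 H:3 O:1
Element totals:
  C: 3
  H: 6
  O: 1
Molecular formula: C3H6O.
Molar mass = 58.080 g/mol.
Mass from O: 1 × 15.999 = 15.999 g/mol.
%O = 15.999 / 58.080 × 100 = 27.55%.

27.55%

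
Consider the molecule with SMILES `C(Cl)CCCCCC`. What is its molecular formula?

C7H15Cl

Atom tally by fragment:
  ClCH2 → C:1 H:2 Cl:1
  CH2 → C:1 H:2
  CH2 → C:1 H:2
  CH2 → C:1 H:2
  CH2 → C:1 H:2
  CH2 → C:1 H:2
  CH3 → C:1 H:3
Element totals:
  C: 7
  H: 15
  Cl: 1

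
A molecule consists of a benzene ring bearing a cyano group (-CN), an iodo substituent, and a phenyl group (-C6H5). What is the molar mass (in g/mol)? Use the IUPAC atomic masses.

Atom tally by fragment:
  benzene ring core → C:6 H:6
  (− 3 ring H displaced by substituents)
  + CN → C:1 N:1
  + I → I:1
  + C6H5 → C:6 H:5
Element totals:
  C: 13
  H: 8
  I: 1
  N: 1
Molecular formula: C13H8IN.
  M = 13(12.011) + 8(1.008) + 126.904 + 14.007
    = 156.143 + 8.064 + 126.904 + 14.007 = 305.118

305.12 g/mol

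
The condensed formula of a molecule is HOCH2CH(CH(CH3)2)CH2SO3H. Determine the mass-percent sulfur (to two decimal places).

Element totals:
  C: 6
  H: 14
  O: 4
  S: 1
Molecular formula: C6H14O4S.
Molar mass = 182.234 g/mol.
Mass from S: 1 × 32.06 = 32.060 g/mol.
%S = 32.060 / 182.234 × 100 = 17.59%.

17.59%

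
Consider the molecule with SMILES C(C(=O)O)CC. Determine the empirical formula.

Atom tally by fragment:
  HOOCCH2 → C:2 H:3 O:2
  CH2 → C:1 H:2
  CH3 → C:1 H:3
Element totals:
  C: 4
  H: 8
  O: 2
Molecular formula: C4H8O2.
gcd of subscripts = 2; dividing each by 2:
  C: 4/2 = 2
  H: 8/2 = 4
  O: 2/2 = 1

C2H4O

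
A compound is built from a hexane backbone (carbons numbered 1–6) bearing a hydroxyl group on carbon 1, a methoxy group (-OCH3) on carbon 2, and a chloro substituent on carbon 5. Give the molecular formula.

C7H15ClO2

Atom tally by fragment:
  HOCH2 → C:1 H:3 O:1
  CH(OCH3) → C:2 H:4 O:1
  CH2 → C:1 H:2
  CH2 → C:1 H:2
  CH(Cl) → C:1 H:1 Cl:1
  CH3 → C:1 H:3
Element totals:
  C: 7
  H: 15
  Cl: 1
  O: 2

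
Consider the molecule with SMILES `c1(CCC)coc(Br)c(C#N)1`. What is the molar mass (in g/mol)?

214.06 g/mol

Atom tally by fragment:
  furan ring core → C:4 H:4 O:1
  (− 3 ring H displaced by substituents)
  + CH2CH2CH3 → C:3 H:7
  + Br → Br:1
  + CN → C:1 N:1
Element totals:
  C: 8
  H: 8
  Br: 1
  N: 1
  O: 1
Molecular formula: C8H8BrNO.
  M = 8(12.011) + 8(1.008) + 79.904 + 14.007 + 15.999
    = 96.088 + 8.064 + 79.904 + 14.007 + 15.999 = 214.062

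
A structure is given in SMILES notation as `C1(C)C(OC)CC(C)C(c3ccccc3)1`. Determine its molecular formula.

C14H20O

Atom tally by fragment:
  cyclopentane ring core → C:5 H:10
  (− 4 ring H displaced by substituents)
  + CH3 → C:1 H:3
  + OCH3 → C:1 H:3 O:1
  + CH3 → C:1 H:3
  + C6H5 → C:6 H:5
Element totals:
  C: 14
  H: 20
  O: 1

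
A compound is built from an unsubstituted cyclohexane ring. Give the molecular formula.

C6H12

Atom tally by fragment:
  cyclohexane ring core → C:6 H:12
Element totals:
  C: 6
  H: 12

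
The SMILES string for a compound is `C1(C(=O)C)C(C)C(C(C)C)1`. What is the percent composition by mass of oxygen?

Atom tally by fragment:
  cyclopropane ring core → C:3 H:6
  (− 3 ring H displaced by substituents)
  + COCH3 → C:2 H:3 O:1
  + CH3 → C:1 H:3
  + CH(CH3)2 → C:3 H:7
Element totals:
  C: 9
  H: 16
  O: 1
Molecular formula: C9H16O.
Molar mass = 140.226 g/mol.
Mass from O: 1 × 15.999 = 15.999 g/mol.
%O = 15.999 / 140.226 × 100 = 11.41%.

11.41%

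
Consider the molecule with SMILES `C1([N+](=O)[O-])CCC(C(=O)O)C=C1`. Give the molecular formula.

C7H9NO4

Atom tally by fragment:
  cyclohexene ring core → C:6 H:10
  (− 2 ring H displaced by substituents)
  + NO2 → N:1 O:2
  + COOH → C:1 H:1 O:2
Element totals:
  C: 7
  H: 9
  N: 1
  O: 4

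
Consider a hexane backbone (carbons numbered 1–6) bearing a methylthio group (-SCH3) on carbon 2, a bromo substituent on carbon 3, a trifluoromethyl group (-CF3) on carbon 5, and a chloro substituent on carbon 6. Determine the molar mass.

Atom tally by fragment:
  CH3 → C:1 H:3
  CH(SCH3) → C:2 H:4 S:1
  CH(Br) → C:1 H:1 Br:1
  CH2 → C:1 H:2
  CH(CF3) → C:2 H:1 F:3
  CH2Cl → C:1 H:2 Cl:1
Element totals:
  C: 8
  H: 13
  Br: 1
  Cl: 1
  F: 3
  S: 1
Molecular formula: C8H13BrClF3S.
  M = 8(12.011) + 13(1.008) + 79.904 + 35.45 + 3(18.998) + 32.06
    = 96.088 + 13.104 + 79.904 + 35.450 + 56.994 + 32.060 = 313.600

313.60 g/mol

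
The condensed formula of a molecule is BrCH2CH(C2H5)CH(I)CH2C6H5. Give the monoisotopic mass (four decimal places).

365.9480

Element totals:
  C: 12
  H: 16
  Br: 1
  I: 1
Molecular formula: C12H16BrI.
  M = 12(12.0) + 16(1.007825) + 78.918338 + 126.904472
    = 144.000000 + 16.125200 + 78.918338 + 126.904472 = 365.948010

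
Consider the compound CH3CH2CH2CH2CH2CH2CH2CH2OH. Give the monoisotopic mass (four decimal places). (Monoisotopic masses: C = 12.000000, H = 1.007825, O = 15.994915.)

Atom tally by fragment:
  CH3 → C:1 H:3
  CH2 → C:1 H:2
  CH2 → C:1 H:2
  CH2 → C:1 H:2
  CH2 → C:1 H:2
  CH2 → C:1 H:2
  CH2 → C:1 H:2
  CH2OH → C:1 H:3 O:1
Element totals:
  C: 8
  H: 18
  O: 1
Molecular formula: C8H18O.
  M = 8(12.0) + 18(1.007825) + 15.994915
    = 96.000000 + 18.140850 + 15.994915 = 130.135765

130.1358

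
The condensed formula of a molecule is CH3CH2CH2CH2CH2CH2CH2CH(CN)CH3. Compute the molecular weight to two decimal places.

Element totals:
  C: 10
  H: 19
  N: 1
Molecular formula: C10H19N.
  M = 10(12.011) + 19(1.008) + 14.007
    = 120.110 + 19.152 + 14.007 = 153.269

153.27 g/mol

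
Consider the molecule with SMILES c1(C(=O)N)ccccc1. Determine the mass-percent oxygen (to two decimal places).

Atom tally by fragment:
  benzene ring core → C:6 H:6
  (− 1 ring H displaced by substituents)
  + CONH2 → C:1 H:2 O:1 N:1
Element totals:
  C: 7
  H: 7
  N: 1
  O: 1
Molecular formula: C7H7NO.
Molar mass = 121.139 g/mol.
Mass from O: 1 × 15.999 = 15.999 g/mol.
%O = 15.999 / 121.139 × 100 = 13.21%.

13.21%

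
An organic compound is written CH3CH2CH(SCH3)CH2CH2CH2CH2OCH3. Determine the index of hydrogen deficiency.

0

Atom tally by fragment:
  CH3 → C:1 H:3
  CH2 → C:1 H:2
  CH(SCH3) → C:2 H:4 S:1
  CH2 → C:1 H:2
  CH2 → C:1 H:2
  CH2 → C:1 H:2
  CH2OCH3 → C:2 H:5 O:1
Element totals:
  C: 9
  H: 20
  O: 1
  S: 1
Molecular formula: C9H20OS.
DoU = (2C + 2 + N − H − X) / 2 = (2·9 + 2 + 0 − 20 − 0) / 2 = 0.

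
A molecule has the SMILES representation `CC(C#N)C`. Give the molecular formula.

Atom tally by fragment:
  CH3 → C:1 H:3
  CH(CN) → C:2 H:1 N:1
  CH3 → C:1 H:3
Element totals:
  C: 4
  H: 7
  N: 1

C4H7N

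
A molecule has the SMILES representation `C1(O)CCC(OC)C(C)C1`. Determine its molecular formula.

C8H16O2

Atom tally by fragment:
  cyclohexane ring core → C:6 H:12
  (− 3 ring H displaced by substituents)
  + OH → O:1 H:1
  + OCH3 → C:1 H:3 O:1
  + CH3 → C:1 H:3
Element totals:
  C: 8
  H: 16
  O: 2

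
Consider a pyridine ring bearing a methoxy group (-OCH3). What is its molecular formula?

C6H7NO

Atom tally by fragment:
  pyridine ring core → C:5 H:5 N:1
  (− 1 ring H displaced by substituents)
  + OCH3 → C:1 H:3 O:1
Element totals:
  C: 6
  H: 7
  N: 1
  O: 1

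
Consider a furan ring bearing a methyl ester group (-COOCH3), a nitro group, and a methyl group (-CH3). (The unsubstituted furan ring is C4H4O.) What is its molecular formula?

Atom tally by fragment:
  furan ring core → C:4 H:4 O:1
  (− 3 ring H displaced by substituents)
  + COOCH3 → C:2 H:3 O:2
  + NO2 → N:1 O:2
  + CH3 → C:1 H:3
Element totals:
  C: 7
  H: 7
  N: 1
  O: 5

C7H7NO5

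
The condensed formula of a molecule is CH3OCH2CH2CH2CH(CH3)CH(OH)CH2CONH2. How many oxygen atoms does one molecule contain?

Atom tally by fragment:
  CH3OCH2 → C:2 H:5 O:1
  CH2 → C:1 H:2
  CH2 → C:1 H:2
  CH(CH3) → C:2 H:4
  CH(OH) → C:1 H:2 O:1
  CH2CONH2 → C:2 H:4 O:1 N:1
Element totals:
  C: 9
  H: 19
  N: 1
  O: 3

3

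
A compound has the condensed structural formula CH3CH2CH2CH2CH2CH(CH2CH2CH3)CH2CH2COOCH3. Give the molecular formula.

Element totals:
  C: 13
  H: 26
  O: 2

C13H26O2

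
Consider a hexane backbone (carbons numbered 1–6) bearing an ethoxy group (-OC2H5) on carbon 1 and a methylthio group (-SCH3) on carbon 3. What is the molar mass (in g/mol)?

176.32 g/mol

Atom tally by fragment:
  C2H5OCH2 → C:3 H:7 O:1
  CH2 → C:1 H:2
  CH(SCH3) → C:2 H:4 S:1
  CH2 → C:1 H:2
  CH2 → C:1 H:2
  CH3 → C:1 H:3
Element totals:
  C: 9
  H: 20
  O: 1
  S: 1
Molecular formula: C9H20OS.
  M = 9(12.011) + 20(1.008) + 15.999 + 32.06
    = 108.099 + 20.160 + 15.999 + 32.060 = 176.318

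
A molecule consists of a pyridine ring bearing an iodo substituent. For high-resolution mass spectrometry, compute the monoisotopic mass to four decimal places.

Atom tally by fragment:
  pyridine ring core → C:5 H:5 N:1
  (− 1 ring H displaced by substituents)
  + I → I:1
Element totals:
  C: 5
  H: 4
  I: 1
  N: 1
Molecular formula: C5H4IN.
  M = 5(12.0) + 4(1.007825) + 126.904472 + 14.003074
    = 60.000000 + 4.031300 + 126.904472 + 14.003074 = 204.938846

204.9388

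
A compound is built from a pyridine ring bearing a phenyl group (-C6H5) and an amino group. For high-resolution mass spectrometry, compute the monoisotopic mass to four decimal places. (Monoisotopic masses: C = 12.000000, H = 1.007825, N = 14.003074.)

Atom tally by fragment:
  pyridine ring core → C:5 H:5 N:1
  (− 2 ring H displaced by substituents)
  + C6H5 → C:6 H:5
  + NH2 → N:1 H:2
Element totals:
  C: 11
  H: 10
  N: 2
Molecular formula: C11H10N2.
  M = 11(12.0) + 10(1.007825) + 2(14.003074)
    = 132.000000 + 10.078250 + 28.006148 = 170.084398

170.0844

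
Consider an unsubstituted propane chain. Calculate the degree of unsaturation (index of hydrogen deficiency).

0

Atom tally by fragment:
  CH3 → C:1 H:3
  CH2 → C:1 H:2
  CH3 → C:1 H:3
Element totals:
  C: 3
  H: 8
Molecular formula: C3H8.
DoU = (2C + 2 + N − H − X) / 2 = (2·3 + 2 + 0 − 8 − 0) / 2 = 0.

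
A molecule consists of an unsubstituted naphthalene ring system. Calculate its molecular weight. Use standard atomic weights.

128.17 g/mol

Atom tally by fragment:
  naphthalene ring system core → C:10 H:8
Element totals:
  C: 10
  H: 8
Molecular formula: C10H8.
  M = 10(12.011) + 8(1.008)
    = 120.110 + 8.064 = 128.174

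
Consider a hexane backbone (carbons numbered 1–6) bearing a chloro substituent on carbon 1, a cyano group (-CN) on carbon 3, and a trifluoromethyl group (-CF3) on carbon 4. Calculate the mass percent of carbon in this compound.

44.98%

Atom tally by fragment:
  ClCH2 → C:1 H:2 Cl:1
  CH2 → C:1 H:2
  CH(CN) → C:2 H:1 N:1
  CH(CF3) → C:2 H:1 F:3
  CH2 → C:1 H:2
  CH3 → C:1 H:3
Element totals:
  C: 8
  H: 11
  Cl: 1
  F: 3
  N: 1
Molecular formula: C8H11ClF3N.
Molar mass = 213.627 g/mol.
Mass from C: 8 × 12.011 = 96.088 g/mol.
%C = 96.088 / 213.627 × 100 = 44.98%.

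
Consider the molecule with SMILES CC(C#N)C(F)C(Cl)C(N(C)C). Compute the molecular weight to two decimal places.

192.66 g/mol

Atom tally by fragment:
  CH3 → C:1 H:3
  CH(CN) → C:2 H:1 N:1
  CH(F) → C:1 H:1 F:1
  CH(Cl) → C:1 H:1 Cl:1
  CH2N(CH3)2 → C:3 H:8 N:1
Element totals:
  C: 8
  H: 14
  Cl: 1
  F: 1
  N: 2
Molecular formula: C8H14ClFN2.
  M = 8(12.011) + 14(1.008) + 35.45 + 18.998 + 2(14.007)
    = 96.088 + 14.112 + 35.450 + 18.998 + 28.014 = 192.662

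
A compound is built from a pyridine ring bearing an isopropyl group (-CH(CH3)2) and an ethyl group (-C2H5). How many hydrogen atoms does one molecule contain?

Atom tally by fragment:
  pyridine ring core → C:5 H:5 N:1
  (− 2 ring H displaced by substituents)
  + CH(CH3)2 → C:3 H:7
  + C2H5 → C:2 H:5
Element totals:
  C: 10
  H: 15
  N: 1

15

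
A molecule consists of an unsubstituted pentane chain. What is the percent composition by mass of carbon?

83.24%

Atom tally by fragment:
  CH3 → C:1 H:3
  CH2 → C:1 H:2
  CH2 → C:1 H:2
  CH2 → C:1 H:2
  CH3 → C:1 H:3
Element totals:
  C: 5
  H: 12
Molecular formula: C5H12.
Molar mass = 72.151 g/mol.
Mass from C: 5 × 12.011 = 60.055 g/mol.
%C = 60.055 / 72.151 × 100 = 83.24%.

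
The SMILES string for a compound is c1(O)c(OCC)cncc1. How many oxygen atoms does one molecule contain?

2

Atom tally by fragment:
  pyridine ring core → C:5 H:5 N:1
  (− 2 ring H displaced by substituents)
  + OH → O:1 H:1
  + OC2H5 → C:2 H:5 O:1
Element totals:
  C: 7
  H: 9
  N: 1
  O: 2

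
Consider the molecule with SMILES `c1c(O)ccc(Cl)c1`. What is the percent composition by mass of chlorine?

Atom tally by fragment:
  benzene ring core → C:6 H:6
  (− 2 ring H displaced by substituents)
  + OH → O:1 H:1
  + Cl → Cl:1
Element totals:
  C: 6
  H: 5
  Cl: 1
  O: 1
Molecular formula: C6H5ClO.
Molar mass = 128.555 g/mol.
Mass from Cl: 1 × 35.45 = 35.450 g/mol.
%Cl = 35.450 / 128.555 × 100 = 27.58%.

27.58%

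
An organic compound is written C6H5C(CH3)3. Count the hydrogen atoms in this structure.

14

Element totals:
  C: 10
  H: 14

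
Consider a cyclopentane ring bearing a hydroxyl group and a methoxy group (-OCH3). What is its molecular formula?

C6H12O2

Atom tally by fragment:
  cyclopentane ring core → C:5 H:10
  (− 2 ring H displaced by substituents)
  + OH → O:1 H:1
  + OCH3 → C:1 H:3 O:1
Element totals:
  C: 6
  H: 12
  O: 2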